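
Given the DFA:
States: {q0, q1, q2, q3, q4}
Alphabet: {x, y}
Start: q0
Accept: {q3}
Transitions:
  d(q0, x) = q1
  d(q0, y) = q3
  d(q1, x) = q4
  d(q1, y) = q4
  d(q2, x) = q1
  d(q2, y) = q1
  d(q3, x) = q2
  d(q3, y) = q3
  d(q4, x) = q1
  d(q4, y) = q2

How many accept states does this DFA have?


Accept states listed: {q3}
Counting: q3(1)

1


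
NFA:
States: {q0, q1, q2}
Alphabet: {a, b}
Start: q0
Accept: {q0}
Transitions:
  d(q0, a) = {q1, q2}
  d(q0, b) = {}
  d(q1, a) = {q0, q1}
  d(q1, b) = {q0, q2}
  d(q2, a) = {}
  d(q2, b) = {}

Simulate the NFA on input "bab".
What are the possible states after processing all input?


Start: {q0}
  --b--> {}
  --a--> {}
  --b--> {}

{} (empty set, no valid transitions)


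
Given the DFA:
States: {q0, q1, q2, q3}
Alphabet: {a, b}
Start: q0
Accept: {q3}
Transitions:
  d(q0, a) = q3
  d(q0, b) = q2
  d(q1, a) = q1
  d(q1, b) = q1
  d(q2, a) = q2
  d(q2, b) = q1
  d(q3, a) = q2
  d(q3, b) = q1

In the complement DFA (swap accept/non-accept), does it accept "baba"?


Trace: q0 -> q2 -> q2 -> q1 -> q1
Final: q1
Original accept: {q3}
Complement: q1 is not in original accept

Yes, complement accepts (original rejects)


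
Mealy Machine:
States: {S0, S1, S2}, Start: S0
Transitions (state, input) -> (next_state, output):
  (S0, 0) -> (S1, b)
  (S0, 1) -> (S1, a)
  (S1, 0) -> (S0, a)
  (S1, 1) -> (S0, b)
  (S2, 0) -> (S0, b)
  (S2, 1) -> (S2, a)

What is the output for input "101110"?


Step-by-step:
  (S0, 1) -> (S1, a)
  (S1, 0) -> (S0, a)
  (S0, 1) -> (S1, a)
  (S1, 1) -> (S0, b)
  (S0, 1) -> (S1, a)
  (S1, 0) -> (S0, a)

"aaabaa"


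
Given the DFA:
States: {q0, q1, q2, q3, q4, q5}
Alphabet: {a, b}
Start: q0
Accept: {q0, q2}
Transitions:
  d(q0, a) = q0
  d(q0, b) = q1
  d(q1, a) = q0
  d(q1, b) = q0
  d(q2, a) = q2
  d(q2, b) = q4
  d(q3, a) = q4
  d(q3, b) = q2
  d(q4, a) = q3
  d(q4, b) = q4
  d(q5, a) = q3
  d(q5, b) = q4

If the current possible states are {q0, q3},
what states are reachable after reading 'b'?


Apply transition on 'b' from each current state:
  d(q0, b) = q1
  d(q3, b) = q2

{q1, q2}


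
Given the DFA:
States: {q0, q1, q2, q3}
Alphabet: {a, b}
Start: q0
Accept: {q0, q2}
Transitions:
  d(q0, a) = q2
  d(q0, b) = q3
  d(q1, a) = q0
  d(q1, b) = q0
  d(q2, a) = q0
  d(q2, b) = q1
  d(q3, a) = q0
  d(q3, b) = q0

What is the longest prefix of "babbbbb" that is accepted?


Run the DFA, marking each prefix where the state is accepting:
  "" -> q0 [accept]
  "b" -> q3 [reject]
  "ba" -> q0 [accept]
  "bab" -> q3 [reject]
  "babb" -> q0 [accept]
  "babbb" -> q3 [reject]
  "babbbb" -> q0 [accept]
  "babbbbb" -> q3 [reject]

"babbbb"


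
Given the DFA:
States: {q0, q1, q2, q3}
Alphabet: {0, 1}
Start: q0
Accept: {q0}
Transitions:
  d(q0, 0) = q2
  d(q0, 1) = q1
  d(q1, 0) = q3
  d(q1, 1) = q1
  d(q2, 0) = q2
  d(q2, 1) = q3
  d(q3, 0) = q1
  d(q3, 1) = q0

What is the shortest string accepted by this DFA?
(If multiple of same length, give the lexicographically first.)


BFS by string length (lex-first path to each state shown):
  len 0: q0<-""
Found accept state at length 0.

"" (empty string)


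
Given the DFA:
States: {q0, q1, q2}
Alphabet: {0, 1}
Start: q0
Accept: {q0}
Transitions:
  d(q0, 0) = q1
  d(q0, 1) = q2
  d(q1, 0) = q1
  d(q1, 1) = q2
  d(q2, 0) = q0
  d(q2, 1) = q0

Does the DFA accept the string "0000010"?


Trace: q0 -> q1 -> q1 -> q1 -> q1 -> q1 -> q2 -> q0
Final state: q0
Accept states: {q0}

Yes, accepted (final state q0 is an accept state)


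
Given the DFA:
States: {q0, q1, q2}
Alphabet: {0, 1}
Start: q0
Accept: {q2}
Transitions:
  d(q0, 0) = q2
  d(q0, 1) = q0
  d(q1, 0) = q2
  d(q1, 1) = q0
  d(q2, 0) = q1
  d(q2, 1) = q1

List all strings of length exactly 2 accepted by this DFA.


All strings of length 2: 4 total
Accepted: 1

"10"


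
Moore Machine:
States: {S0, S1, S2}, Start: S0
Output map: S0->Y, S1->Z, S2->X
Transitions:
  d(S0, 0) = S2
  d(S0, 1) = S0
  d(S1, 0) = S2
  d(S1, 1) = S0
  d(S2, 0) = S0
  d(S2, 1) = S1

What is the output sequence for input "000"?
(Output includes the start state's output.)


Start: S0 (output Y)
  --0--> S2 (output X)
  --0--> S0 (output Y)
  --0--> S2 (output X)

"YXYX"


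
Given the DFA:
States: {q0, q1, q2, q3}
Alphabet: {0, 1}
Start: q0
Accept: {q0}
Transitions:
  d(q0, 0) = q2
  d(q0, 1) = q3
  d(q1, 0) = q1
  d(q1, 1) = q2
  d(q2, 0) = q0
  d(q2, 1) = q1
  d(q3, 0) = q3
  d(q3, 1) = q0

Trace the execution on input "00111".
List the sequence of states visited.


Input: 00111
d(q0, 0) = q2
d(q2, 0) = q0
d(q0, 1) = q3
d(q3, 1) = q0
d(q0, 1) = q3


q0 -> q2 -> q0 -> q3 -> q0 -> q3


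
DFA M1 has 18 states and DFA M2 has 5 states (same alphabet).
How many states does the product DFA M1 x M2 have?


Product construction pairs every M1 state with every M2 state.
18 * 5 = 90

90


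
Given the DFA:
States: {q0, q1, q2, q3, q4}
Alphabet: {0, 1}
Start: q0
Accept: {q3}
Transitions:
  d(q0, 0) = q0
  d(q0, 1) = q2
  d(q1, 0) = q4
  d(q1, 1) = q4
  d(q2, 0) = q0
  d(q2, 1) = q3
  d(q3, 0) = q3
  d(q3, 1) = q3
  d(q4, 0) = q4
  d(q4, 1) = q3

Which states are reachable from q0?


BFS from q0:
  layer 0: {q0}
  layer 1: {q2}
  layer 2: {q3}

{q0, q2, q3}


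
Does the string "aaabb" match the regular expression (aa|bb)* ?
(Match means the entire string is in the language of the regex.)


|string| = 5; first = 'a'; last = 'b'

No, "aaabb" does not match (aa|bb)*


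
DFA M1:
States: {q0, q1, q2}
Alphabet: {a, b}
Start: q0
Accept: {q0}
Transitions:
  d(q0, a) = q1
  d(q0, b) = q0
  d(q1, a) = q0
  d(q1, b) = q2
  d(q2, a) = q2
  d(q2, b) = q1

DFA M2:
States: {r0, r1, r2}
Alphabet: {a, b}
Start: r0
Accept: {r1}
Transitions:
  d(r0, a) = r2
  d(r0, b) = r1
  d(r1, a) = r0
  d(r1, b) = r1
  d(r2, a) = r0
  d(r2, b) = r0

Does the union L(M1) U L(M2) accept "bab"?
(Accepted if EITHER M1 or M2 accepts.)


M1: final=q2 accepted=False
M2: final=r1 accepted=True

Yes, union accepts


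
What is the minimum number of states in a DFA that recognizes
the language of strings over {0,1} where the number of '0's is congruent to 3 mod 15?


States track (count of '0') mod 15.
Need 15 states: one per remainder 0..14; accept = remainder 3.

15


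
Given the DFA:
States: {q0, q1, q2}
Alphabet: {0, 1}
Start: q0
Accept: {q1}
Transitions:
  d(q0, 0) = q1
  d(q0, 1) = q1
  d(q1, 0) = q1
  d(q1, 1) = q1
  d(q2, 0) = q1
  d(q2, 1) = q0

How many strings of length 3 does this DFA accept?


Enumerating all length-3 strings:
  "000" -> q1 [accept]
  "001" -> q1 [accept]
  "010" -> q1 [accept]
  "011" -> q1 [accept]
  "100" -> q1 [accept]
  "101" -> q1 [accept]
  "110" -> q1 [accept]
  "111" -> q1 [accept]

8 out of 8


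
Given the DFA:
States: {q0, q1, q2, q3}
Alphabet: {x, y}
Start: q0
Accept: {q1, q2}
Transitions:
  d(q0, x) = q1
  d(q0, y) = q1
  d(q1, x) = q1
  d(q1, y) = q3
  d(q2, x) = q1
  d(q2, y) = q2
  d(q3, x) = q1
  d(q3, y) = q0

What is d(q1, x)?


Looking up transition d(q1, x)

q1


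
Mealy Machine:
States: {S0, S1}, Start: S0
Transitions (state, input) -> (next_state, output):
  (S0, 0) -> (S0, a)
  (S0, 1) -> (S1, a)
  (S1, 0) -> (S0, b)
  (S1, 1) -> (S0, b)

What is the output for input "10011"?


Step-by-step:
  (S0, 1) -> (S1, a)
  (S1, 0) -> (S0, b)
  (S0, 0) -> (S0, a)
  (S0, 1) -> (S1, a)
  (S1, 1) -> (S0, b)

"abaab"


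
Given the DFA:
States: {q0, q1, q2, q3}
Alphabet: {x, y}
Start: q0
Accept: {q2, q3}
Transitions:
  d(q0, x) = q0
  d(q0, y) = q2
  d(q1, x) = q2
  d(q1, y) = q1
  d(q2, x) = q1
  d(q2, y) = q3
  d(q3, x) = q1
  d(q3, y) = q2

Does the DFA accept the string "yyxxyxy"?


Trace: q0 -> q2 -> q3 -> q1 -> q2 -> q3 -> q1 -> q1
Final state: q1
Accept states: {q2, q3}

No, rejected (final state q1 is not an accept state)


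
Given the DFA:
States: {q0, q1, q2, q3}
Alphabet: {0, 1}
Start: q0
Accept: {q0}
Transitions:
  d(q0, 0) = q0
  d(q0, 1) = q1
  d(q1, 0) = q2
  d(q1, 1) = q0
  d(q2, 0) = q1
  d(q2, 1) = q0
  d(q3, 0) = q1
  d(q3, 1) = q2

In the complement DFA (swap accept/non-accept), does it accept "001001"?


Trace: q0 -> q0 -> q0 -> q1 -> q2 -> q1 -> q0
Final: q0
Original accept: {q0}
Complement: q0 is in original accept

No, complement rejects (original accepts)


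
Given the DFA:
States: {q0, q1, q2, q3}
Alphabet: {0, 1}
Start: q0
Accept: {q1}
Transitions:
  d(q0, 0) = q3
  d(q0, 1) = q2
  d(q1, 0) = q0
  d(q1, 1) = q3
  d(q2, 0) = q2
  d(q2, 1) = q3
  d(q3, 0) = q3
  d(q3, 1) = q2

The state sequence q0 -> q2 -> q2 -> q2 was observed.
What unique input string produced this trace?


Trace back each transition to find the symbol:
  q0 --[1]--> q2
  q2 --[0]--> q2
  q2 --[0]--> q2

"100"


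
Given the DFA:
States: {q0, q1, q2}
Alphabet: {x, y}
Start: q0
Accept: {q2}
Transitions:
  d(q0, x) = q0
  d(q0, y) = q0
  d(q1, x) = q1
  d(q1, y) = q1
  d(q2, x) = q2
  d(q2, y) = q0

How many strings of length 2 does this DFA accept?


Enumerating all length-2 strings:
  "xx" -> q0 [reject]
  "xy" -> q0 [reject]
  "yx" -> q0 [reject]
  "yy" -> q0 [reject]

0 out of 4


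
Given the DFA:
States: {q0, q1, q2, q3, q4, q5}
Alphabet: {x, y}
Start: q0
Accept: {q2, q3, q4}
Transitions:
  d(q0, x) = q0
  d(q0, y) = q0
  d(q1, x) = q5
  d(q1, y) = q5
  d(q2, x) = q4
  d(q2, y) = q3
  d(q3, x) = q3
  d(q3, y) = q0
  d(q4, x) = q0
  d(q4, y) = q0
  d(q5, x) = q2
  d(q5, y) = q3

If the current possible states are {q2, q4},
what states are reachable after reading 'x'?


Apply transition on 'x' from each current state:
  d(q2, x) = q4
  d(q4, x) = q0

{q0, q4}


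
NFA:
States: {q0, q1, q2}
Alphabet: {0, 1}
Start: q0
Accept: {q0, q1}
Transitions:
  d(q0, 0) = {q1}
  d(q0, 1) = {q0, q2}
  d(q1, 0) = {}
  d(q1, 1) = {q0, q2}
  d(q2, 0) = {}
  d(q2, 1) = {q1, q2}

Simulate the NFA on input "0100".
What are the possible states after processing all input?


Start: {q0}
  --0--> {q1}
  --1--> {q0, q2}
  --0--> {q1}
  --0--> {}

{} (empty set, no valid transitions)


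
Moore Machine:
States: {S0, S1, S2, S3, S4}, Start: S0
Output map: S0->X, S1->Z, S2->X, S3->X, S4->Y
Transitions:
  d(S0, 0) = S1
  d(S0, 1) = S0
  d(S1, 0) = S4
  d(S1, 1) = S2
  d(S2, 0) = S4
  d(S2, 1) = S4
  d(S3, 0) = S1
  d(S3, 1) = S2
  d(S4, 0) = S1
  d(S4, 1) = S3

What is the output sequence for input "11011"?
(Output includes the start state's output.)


Start: S0 (output X)
  --1--> S0 (output X)
  --1--> S0 (output X)
  --0--> S1 (output Z)
  --1--> S2 (output X)
  --1--> S4 (output Y)

"XXXZXY"


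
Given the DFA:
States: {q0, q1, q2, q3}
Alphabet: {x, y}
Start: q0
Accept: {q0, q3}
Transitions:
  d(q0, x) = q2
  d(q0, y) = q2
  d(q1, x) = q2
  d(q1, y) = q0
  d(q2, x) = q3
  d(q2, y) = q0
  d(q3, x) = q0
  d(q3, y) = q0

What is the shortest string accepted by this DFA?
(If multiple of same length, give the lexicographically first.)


BFS by string length (lex-first path to each state shown):
  len 0: q0<-""
Found accept state at length 0.

"" (empty string)


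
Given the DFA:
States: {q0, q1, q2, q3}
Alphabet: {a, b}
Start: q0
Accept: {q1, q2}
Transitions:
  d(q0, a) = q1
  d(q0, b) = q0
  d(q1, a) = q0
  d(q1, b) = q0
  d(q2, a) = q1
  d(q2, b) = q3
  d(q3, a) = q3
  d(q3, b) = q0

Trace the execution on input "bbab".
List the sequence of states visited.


Input: bbab
d(q0, b) = q0
d(q0, b) = q0
d(q0, a) = q1
d(q1, b) = q0


q0 -> q0 -> q0 -> q1 -> q0


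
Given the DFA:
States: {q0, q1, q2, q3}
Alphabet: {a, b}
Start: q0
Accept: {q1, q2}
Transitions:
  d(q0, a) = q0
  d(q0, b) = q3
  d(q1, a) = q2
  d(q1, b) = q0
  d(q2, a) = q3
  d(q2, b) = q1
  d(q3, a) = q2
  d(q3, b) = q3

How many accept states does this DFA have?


Accept states listed: {q1, q2}
Counting: q1(1) q2(2)

2


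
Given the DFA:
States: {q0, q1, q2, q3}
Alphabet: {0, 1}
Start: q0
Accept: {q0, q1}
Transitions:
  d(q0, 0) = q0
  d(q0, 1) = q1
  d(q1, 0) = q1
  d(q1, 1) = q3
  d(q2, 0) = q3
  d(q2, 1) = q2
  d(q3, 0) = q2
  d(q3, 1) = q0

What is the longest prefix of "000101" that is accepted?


Run the DFA, marking each prefix where the state is accepting:
  "" -> q0 [accept]
  "0" -> q0 [accept]
  "00" -> q0 [accept]
  "000" -> q0 [accept]
  "0001" -> q1 [accept]
  "00010" -> q1 [accept]
  "000101" -> q3 [reject]

"00010"


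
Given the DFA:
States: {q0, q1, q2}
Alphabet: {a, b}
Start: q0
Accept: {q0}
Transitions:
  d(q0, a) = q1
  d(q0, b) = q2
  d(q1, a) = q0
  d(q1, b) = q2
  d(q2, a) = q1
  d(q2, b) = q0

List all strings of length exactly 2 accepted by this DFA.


All strings of length 2: 4 total
Accepted: 2

"aa", "bb"


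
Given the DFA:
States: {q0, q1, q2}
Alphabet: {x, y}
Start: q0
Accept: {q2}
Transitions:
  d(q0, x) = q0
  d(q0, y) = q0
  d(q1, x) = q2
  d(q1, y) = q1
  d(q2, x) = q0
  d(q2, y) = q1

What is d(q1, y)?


Looking up transition d(q1, y)

q1


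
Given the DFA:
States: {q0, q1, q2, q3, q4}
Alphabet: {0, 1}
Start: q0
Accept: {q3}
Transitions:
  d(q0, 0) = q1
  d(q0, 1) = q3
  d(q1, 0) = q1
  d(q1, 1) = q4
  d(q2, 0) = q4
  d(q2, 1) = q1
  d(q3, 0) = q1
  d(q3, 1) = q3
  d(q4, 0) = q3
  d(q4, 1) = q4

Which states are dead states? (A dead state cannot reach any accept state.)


Forward reachability from each state:
  q0 -> reaches accept state q3 (live)
  q1 -> reaches accept state q3 (live)
  q2 -> reaches accept state q3 (live)
  q3 -> reaches accept state q3 (live)
  q4 -> reaches accept state q3 (live)

None (all states can reach an accept state)


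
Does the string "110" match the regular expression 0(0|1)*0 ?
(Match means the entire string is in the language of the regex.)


|string| = 3; first = '1'; last = '0'

No, "110" does not match 0(0|1)*0


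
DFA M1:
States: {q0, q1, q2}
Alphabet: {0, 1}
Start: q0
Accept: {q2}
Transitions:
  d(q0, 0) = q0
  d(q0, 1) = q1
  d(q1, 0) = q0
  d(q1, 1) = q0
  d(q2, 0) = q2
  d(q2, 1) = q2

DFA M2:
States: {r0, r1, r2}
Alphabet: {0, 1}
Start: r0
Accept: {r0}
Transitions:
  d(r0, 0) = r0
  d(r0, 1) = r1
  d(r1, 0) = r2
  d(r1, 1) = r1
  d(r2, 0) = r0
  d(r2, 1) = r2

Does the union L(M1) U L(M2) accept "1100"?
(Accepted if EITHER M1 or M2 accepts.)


M1: final=q0 accepted=False
M2: final=r0 accepted=True

Yes, union accepts


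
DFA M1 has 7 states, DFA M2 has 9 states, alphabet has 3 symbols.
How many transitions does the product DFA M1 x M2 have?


Product DFA has 7 * 9 = 63 states.
Each has 3 transitions: 63 * 3 = 189

189


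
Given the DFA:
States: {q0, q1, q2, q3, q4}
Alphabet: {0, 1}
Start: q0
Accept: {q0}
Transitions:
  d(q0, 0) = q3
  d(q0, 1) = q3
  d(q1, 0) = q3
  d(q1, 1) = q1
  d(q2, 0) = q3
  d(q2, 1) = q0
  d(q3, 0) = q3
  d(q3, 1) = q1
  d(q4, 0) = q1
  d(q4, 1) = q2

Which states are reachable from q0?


BFS from q0:
  layer 0: {q0}
  layer 1: {q3}
  layer 2: {q1}

{q0, q1, q3}


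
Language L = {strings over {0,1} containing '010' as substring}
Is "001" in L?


'010' does not occur

No, "001" is not in L


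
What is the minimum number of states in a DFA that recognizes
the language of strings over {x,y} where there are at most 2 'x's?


States: count = 0, 1, ..., 2 (all accepting; 3 states), plus a dead state for count > 2.
Total: 3 + 1 = 4.

4


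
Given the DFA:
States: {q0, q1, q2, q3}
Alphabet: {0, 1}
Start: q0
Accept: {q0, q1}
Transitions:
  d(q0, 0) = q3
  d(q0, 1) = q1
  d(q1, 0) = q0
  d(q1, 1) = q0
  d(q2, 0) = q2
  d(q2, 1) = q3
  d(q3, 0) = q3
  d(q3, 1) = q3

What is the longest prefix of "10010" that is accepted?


Run the DFA, marking each prefix where the state is accepting:
  "" -> q0 [accept]
  "1" -> q1 [accept]
  "10" -> q0 [accept]
  "100" -> q3 [reject]
  "1001" -> q3 [reject]
  "10010" -> q3 [reject]

"10"


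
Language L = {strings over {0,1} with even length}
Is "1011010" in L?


length = 7; 7 mod 2 = 1

No, "1011010" is not in L


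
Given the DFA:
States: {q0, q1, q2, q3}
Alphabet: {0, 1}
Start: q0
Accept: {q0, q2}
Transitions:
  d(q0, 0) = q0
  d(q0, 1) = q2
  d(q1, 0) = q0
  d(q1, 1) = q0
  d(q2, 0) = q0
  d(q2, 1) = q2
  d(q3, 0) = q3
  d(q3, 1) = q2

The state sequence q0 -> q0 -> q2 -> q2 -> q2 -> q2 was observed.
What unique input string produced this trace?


Trace back each transition to find the symbol:
  q0 --[0]--> q0
  q0 --[1]--> q2
  q2 --[1]--> q2
  q2 --[1]--> q2
  q2 --[1]--> q2

"01111"


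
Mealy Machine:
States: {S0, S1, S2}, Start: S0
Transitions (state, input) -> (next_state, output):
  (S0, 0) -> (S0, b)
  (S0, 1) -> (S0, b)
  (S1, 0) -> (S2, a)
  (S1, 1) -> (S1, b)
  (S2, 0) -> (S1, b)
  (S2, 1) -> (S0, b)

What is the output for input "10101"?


Step-by-step:
  (S0, 1) -> (S0, b)
  (S0, 0) -> (S0, b)
  (S0, 1) -> (S0, b)
  (S0, 0) -> (S0, b)
  (S0, 1) -> (S0, b)

"bbbbb"


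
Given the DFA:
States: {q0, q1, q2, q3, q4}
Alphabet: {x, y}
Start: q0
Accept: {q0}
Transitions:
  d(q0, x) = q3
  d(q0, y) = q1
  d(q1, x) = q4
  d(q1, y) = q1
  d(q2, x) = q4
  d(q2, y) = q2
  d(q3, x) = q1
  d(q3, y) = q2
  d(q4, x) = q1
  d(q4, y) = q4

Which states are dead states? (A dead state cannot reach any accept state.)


Forward reachability from each state:
  q0 -> reaches accept state q0 (live)
  q1 -> reaches {q1, q4}, no accept state (dead)
  q2 -> reaches {q1, q2, q4}, no accept state (dead)
  q3 -> reaches {q1, q2, q3, q4}, no accept state (dead)
  q4 -> reaches {q1, q4}, no accept state (dead)

{q1, q2, q3, q4}


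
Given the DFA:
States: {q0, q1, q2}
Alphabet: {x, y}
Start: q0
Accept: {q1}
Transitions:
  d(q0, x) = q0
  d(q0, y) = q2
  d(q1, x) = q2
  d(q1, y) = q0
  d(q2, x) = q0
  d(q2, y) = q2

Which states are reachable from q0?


BFS from q0:
  layer 0: {q0}
  layer 1: {q2}

{q0, q2}


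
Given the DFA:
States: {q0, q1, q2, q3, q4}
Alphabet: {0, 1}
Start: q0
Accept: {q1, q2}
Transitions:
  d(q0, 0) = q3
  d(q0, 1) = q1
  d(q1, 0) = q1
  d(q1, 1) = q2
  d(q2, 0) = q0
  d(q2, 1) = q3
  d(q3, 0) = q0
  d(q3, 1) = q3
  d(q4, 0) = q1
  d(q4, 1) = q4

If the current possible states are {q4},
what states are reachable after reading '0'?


Apply transition on '0' from each current state:
  d(q4, 0) = q1

{q1}


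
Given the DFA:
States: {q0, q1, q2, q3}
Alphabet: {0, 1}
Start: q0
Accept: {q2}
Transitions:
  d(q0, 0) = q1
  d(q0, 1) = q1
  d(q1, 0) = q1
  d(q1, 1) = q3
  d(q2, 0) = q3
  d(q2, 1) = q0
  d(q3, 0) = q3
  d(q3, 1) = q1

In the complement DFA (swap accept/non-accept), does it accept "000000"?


Trace: q0 -> q1 -> q1 -> q1 -> q1 -> q1 -> q1
Final: q1
Original accept: {q2}
Complement: q1 is not in original accept

Yes, complement accepts (original rejects)


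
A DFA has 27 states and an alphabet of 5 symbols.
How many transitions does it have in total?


Each state has exactly one transition per symbol.
27 * 5 = 135

135


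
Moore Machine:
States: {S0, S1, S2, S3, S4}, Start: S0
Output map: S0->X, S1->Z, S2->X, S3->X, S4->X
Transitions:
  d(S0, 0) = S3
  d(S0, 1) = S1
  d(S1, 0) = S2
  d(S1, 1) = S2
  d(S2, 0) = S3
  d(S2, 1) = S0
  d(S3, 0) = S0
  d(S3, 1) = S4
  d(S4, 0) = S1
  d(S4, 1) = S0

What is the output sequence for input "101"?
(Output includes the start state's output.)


Start: S0 (output X)
  --1--> S1 (output Z)
  --0--> S2 (output X)
  --1--> S0 (output X)

"XZXX"


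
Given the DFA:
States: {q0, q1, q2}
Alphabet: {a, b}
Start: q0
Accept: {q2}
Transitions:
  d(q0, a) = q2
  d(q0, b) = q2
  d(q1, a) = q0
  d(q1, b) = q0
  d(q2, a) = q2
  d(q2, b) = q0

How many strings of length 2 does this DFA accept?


Enumerating all length-2 strings:
  "aa" -> q2 [accept]
  "ab" -> q0 [reject]
  "ba" -> q2 [accept]
  "bb" -> q0 [reject]

2 out of 4


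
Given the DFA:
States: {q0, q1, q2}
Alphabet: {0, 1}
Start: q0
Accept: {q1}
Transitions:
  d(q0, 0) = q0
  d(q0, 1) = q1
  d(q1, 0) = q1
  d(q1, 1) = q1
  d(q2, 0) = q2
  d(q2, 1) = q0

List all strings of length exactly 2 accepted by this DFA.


All strings of length 2: 4 total
Accepted: 3

"01", "10", "11"


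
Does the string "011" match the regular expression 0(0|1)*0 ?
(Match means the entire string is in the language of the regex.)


|string| = 3; first = '0'; last = '1'

No, "011" does not match 0(0|1)*0


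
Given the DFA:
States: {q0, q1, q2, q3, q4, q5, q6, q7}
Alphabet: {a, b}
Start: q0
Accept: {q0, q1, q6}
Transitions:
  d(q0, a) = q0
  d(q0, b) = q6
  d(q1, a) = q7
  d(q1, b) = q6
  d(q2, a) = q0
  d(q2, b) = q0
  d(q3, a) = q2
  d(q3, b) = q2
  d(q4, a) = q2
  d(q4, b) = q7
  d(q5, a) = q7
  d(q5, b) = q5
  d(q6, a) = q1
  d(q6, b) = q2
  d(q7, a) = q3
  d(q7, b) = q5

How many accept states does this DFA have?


Accept states listed: {q0, q1, q6}
Counting: q0(1) q1(2) q6(3)

3


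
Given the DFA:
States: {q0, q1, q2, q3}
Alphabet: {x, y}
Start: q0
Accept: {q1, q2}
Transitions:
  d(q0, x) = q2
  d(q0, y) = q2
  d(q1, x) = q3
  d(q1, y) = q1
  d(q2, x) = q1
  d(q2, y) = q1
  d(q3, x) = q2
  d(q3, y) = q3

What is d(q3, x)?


Looking up transition d(q3, x)

q2


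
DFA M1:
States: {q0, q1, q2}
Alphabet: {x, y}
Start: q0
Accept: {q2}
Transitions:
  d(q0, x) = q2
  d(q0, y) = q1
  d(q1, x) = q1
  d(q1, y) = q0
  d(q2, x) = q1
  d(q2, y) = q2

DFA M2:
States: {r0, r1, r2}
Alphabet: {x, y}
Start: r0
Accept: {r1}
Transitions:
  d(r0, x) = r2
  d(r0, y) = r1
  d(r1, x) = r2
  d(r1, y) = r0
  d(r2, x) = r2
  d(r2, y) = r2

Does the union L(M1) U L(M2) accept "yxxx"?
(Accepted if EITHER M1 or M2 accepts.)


M1: final=q1 accepted=False
M2: final=r2 accepted=False

No, union rejects (neither accepts)


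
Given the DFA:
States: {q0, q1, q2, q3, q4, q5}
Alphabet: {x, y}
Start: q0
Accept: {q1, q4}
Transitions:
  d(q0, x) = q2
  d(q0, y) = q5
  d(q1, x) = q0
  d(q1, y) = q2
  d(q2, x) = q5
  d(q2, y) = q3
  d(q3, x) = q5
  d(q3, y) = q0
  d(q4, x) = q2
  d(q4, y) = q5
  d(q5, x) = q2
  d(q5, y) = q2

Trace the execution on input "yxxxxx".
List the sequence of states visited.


Input: yxxxxx
d(q0, y) = q5
d(q5, x) = q2
d(q2, x) = q5
d(q5, x) = q2
d(q2, x) = q5
d(q5, x) = q2


q0 -> q5 -> q2 -> q5 -> q2 -> q5 -> q2


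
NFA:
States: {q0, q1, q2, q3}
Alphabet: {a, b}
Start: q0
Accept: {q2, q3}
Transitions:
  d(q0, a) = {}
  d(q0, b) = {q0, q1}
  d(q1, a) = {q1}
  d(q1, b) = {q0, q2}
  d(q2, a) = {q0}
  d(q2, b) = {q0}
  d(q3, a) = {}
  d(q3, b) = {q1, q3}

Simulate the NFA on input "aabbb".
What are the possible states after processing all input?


Start: {q0}
  --a--> {}
  --a--> {}
  --b--> {}
  --b--> {}
  --b--> {}

{} (empty set, no valid transitions)


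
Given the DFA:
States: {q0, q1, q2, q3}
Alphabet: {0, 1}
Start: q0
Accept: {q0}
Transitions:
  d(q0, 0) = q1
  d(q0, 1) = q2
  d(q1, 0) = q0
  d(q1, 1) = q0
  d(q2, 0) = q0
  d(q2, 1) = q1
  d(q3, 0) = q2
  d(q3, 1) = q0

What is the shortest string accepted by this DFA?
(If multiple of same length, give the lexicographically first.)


BFS by string length (lex-first path to each state shown):
  len 0: q0<-""
Found accept state at length 0.

"" (empty string)


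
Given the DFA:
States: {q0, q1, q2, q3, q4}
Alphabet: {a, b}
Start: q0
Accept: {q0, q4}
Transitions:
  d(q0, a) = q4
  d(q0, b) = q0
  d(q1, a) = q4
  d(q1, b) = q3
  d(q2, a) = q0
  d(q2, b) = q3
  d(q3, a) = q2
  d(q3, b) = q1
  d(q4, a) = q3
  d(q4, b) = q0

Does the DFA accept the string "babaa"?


Trace: q0 -> q0 -> q4 -> q0 -> q4 -> q3
Final state: q3
Accept states: {q0, q4}

No, rejected (final state q3 is not an accept state)


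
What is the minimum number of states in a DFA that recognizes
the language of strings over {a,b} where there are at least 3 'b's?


States: count = 0, 1, ..., 2, and a final '>= 3' state.
Total: 3 + 1 = 4. Accept = '>= 3' state.

4


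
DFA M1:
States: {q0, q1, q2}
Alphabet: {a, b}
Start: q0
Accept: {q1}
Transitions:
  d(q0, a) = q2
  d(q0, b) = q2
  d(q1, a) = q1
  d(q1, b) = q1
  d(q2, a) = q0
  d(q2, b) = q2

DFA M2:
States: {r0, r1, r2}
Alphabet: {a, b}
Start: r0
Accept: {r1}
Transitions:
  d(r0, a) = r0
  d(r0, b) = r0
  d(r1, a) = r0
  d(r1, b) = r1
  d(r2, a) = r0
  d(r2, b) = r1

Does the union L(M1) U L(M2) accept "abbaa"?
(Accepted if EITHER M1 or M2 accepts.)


M1: final=q2 accepted=False
M2: final=r0 accepted=False

No, union rejects (neither accepts)


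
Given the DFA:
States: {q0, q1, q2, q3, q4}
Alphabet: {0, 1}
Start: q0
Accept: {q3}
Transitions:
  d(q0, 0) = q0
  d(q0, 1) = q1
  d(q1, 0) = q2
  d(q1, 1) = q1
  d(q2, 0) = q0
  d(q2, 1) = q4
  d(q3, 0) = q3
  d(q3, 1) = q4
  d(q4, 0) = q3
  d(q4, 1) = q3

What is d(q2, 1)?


Looking up transition d(q2, 1)

q4


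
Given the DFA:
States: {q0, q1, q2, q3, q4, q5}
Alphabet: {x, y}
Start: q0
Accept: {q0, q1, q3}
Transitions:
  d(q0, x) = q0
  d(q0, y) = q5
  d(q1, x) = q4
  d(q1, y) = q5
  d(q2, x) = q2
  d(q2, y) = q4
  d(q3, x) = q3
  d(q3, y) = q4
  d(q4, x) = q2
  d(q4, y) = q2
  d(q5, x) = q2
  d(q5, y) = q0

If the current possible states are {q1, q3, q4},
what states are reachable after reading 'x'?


Apply transition on 'x' from each current state:
  d(q1, x) = q4
  d(q3, x) = q3
  d(q4, x) = q2

{q2, q3, q4}


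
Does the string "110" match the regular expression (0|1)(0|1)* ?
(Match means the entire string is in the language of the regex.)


|string| = 3; first = '1'; last = '0'

Yes, "110" matches (0|1)(0|1)*


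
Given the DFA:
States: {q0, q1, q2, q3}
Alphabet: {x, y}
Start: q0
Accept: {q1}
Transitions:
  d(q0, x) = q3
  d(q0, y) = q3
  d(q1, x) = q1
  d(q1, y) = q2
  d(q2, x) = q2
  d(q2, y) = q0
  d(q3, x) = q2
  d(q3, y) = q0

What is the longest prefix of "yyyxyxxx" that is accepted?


Run the DFA, marking each prefix where the state is accepting:
  "" -> q0 [reject]
  "y" -> q3 [reject]
  "yy" -> q0 [reject]
  "yyy" -> q3 [reject]
  "yyyx" -> q2 [reject]
  "yyyxy" -> q0 [reject]
  "yyyxyx" -> q3 [reject]
  "yyyxyxx" -> q2 [reject]
  "yyyxyxxx" -> q2 [reject]

No prefix is accepted


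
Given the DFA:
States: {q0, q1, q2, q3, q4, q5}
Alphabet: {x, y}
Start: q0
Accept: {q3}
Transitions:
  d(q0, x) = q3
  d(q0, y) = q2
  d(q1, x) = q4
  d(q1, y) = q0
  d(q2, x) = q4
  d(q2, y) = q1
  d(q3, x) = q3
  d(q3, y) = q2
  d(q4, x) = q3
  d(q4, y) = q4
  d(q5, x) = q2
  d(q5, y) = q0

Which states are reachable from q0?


BFS from q0:
  layer 0: {q0}
  layer 1: {q2, q3}
  layer 2: {q1, q4}

{q0, q1, q2, q3, q4}


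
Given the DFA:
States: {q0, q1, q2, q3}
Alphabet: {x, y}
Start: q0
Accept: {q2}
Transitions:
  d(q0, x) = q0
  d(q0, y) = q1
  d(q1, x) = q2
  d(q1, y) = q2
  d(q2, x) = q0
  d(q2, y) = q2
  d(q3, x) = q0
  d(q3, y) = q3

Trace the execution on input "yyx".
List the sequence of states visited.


Input: yyx
d(q0, y) = q1
d(q1, y) = q2
d(q2, x) = q0


q0 -> q1 -> q2 -> q0


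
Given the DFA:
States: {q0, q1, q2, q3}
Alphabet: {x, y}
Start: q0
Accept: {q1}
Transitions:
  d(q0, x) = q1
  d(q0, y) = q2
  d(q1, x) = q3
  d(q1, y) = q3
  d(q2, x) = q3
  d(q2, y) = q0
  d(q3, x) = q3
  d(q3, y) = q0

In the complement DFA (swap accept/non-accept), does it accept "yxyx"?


Trace: q0 -> q2 -> q3 -> q0 -> q1
Final: q1
Original accept: {q1}
Complement: q1 is in original accept

No, complement rejects (original accepts)


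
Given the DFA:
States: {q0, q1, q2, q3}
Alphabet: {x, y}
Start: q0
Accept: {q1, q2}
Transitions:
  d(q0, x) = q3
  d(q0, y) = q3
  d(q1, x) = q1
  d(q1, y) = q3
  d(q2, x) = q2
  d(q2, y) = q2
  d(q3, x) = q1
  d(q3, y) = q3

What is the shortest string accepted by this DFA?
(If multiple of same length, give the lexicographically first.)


BFS by string length (lex-first path to each state shown):
  len 0: q0<-""
  len 1: q3<-"x"
  len 2: q1<-"xx", q3<-"xy"
Found accept state at length 2.

"xx"


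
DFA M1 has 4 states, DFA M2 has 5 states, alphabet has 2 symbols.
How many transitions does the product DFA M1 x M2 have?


Product DFA has 4 * 5 = 20 states.
Each has 2 transitions: 20 * 2 = 40

40


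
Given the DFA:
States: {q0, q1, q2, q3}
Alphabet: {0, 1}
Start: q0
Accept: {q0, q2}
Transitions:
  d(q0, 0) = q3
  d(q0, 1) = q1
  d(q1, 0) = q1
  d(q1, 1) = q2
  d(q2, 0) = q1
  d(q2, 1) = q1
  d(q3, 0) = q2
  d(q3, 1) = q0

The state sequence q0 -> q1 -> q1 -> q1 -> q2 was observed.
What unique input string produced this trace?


Trace back each transition to find the symbol:
  q0 --[1]--> q1
  q1 --[0]--> q1
  q1 --[0]--> q1
  q1 --[1]--> q2

"1001"


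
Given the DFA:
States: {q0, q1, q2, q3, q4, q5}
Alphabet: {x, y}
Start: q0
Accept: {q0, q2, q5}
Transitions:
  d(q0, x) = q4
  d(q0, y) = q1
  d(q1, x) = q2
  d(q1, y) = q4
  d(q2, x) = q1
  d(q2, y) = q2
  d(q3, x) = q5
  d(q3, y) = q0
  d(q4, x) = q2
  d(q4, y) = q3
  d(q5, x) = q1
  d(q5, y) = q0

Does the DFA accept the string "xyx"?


Trace: q0 -> q4 -> q3 -> q5
Final state: q5
Accept states: {q0, q2, q5}

Yes, accepted (final state q5 is an accept state)


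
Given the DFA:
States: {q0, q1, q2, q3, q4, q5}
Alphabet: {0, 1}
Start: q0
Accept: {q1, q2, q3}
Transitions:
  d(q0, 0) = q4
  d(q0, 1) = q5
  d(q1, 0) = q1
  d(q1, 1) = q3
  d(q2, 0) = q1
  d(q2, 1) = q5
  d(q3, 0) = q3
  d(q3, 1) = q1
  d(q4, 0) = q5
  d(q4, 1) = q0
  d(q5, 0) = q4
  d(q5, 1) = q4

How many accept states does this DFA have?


Accept states listed: {q1, q2, q3}
Counting: q1(1) q2(2) q3(3)

3


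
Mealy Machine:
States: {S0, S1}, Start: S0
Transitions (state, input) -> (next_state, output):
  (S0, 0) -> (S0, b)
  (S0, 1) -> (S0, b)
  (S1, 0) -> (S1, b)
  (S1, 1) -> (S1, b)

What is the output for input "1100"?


Step-by-step:
  (S0, 1) -> (S0, b)
  (S0, 1) -> (S0, b)
  (S0, 0) -> (S0, b)
  (S0, 0) -> (S0, b)

"bbbb"


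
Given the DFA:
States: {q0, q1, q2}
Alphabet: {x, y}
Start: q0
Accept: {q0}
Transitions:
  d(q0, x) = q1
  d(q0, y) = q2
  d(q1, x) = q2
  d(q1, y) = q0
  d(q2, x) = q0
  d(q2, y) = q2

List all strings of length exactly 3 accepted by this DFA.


All strings of length 3: 8 total
Accepted: 2

"xxx", "yyx"


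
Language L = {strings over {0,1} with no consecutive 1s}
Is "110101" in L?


'11' occurs at index 0

No, "110101" is not in L


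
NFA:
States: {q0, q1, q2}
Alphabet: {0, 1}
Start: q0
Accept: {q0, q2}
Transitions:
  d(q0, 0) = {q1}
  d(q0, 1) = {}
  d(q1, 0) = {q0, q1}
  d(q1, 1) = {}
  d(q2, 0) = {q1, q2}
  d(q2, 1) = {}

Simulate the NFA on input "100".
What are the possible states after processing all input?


Start: {q0}
  --1--> {}
  --0--> {}
  --0--> {}

{} (empty set, no valid transitions)


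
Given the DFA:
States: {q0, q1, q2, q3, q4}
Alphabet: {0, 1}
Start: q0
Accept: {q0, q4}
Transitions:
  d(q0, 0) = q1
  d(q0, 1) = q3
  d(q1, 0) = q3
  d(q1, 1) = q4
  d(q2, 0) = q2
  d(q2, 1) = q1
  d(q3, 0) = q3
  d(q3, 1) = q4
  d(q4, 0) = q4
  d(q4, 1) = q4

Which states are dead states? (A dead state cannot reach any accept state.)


Forward reachability from each state:
  q0 -> reaches accept state q0 (live)
  q1 -> reaches accept state q4 (live)
  q2 -> reaches accept state q4 (live)
  q3 -> reaches accept state q4 (live)
  q4 -> reaches accept state q4 (live)

None (all states can reach an accept state)


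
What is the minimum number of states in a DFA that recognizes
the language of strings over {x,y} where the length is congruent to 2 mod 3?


States track (length) mod 3.
Need 3 states: one per remainder 0..2; accept = remainder 2.

3


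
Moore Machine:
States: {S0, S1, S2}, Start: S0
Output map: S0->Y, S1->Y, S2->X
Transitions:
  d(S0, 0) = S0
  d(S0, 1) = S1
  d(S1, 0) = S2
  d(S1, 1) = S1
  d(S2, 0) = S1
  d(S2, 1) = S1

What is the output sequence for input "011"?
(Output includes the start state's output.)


Start: S0 (output Y)
  --0--> S0 (output Y)
  --1--> S1 (output Y)
  --1--> S1 (output Y)

"YYYY"


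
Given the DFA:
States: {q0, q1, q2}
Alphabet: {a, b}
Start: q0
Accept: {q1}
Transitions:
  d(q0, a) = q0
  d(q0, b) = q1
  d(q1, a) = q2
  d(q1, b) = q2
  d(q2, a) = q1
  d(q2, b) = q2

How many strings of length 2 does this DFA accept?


Enumerating all length-2 strings:
  "aa" -> q0 [reject]
  "ab" -> q1 [accept]
  "ba" -> q2 [reject]
  "bb" -> q2 [reject]

1 out of 4


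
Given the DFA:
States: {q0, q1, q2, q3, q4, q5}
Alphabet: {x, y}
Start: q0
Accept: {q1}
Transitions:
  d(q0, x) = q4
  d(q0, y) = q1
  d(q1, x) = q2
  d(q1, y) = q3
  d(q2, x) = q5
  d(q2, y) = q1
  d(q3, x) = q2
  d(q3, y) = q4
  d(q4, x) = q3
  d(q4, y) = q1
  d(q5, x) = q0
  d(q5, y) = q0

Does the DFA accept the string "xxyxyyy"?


Trace: q0 -> q4 -> q3 -> q4 -> q3 -> q4 -> q1 -> q3
Final state: q3
Accept states: {q1}

No, rejected (final state q3 is not an accept state)


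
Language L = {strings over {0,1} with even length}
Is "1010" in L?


length = 4; 4 mod 2 = 0

Yes, "1010" is in L


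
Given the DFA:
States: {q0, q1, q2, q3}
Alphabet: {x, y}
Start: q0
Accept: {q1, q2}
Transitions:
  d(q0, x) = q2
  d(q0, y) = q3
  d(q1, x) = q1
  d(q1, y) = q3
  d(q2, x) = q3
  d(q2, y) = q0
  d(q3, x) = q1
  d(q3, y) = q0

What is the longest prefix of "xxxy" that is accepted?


Run the DFA, marking each prefix where the state is accepting:
  "" -> q0 [reject]
  "x" -> q2 [accept]
  "xx" -> q3 [reject]
  "xxx" -> q1 [accept]
  "xxxy" -> q3 [reject]

"xxx"


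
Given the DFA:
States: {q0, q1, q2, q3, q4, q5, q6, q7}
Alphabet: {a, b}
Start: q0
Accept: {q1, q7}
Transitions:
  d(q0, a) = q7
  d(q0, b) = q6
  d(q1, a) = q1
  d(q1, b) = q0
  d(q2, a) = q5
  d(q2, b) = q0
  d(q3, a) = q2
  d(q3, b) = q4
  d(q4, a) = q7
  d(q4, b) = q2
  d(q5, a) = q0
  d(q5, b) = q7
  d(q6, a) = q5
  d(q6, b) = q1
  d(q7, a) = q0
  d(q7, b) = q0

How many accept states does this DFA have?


Accept states listed: {q1, q7}
Counting: q1(1) q7(2)

2


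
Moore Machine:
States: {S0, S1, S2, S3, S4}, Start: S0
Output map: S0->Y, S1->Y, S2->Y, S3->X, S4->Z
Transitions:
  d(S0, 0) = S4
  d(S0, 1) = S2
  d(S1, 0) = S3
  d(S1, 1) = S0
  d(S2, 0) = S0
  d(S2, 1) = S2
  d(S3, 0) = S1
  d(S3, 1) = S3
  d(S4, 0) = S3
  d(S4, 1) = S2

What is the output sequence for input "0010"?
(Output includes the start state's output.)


Start: S0 (output Y)
  --0--> S4 (output Z)
  --0--> S3 (output X)
  --1--> S3 (output X)
  --0--> S1 (output Y)

"YZXXY"


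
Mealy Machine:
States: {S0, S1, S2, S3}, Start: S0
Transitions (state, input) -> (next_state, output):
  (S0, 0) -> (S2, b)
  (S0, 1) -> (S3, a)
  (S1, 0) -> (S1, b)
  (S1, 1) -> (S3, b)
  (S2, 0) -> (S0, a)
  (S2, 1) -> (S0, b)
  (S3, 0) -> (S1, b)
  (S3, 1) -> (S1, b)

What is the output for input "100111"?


Step-by-step:
  (S0, 1) -> (S3, a)
  (S3, 0) -> (S1, b)
  (S1, 0) -> (S1, b)
  (S1, 1) -> (S3, b)
  (S3, 1) -> (S1, b)
  (S1, 1) -> (S3, b)

"abbbbb"


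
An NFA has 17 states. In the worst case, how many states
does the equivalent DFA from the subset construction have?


Subset construction: one DFA state per subset of NFA states.
2^17 = 131072

131072


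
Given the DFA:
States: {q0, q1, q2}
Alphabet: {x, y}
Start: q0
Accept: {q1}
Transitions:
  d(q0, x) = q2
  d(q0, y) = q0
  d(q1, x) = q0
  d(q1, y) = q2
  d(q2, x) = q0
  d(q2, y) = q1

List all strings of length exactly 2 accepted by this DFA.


All strings of length 2: 4 total
Accepted: 1

"xy"


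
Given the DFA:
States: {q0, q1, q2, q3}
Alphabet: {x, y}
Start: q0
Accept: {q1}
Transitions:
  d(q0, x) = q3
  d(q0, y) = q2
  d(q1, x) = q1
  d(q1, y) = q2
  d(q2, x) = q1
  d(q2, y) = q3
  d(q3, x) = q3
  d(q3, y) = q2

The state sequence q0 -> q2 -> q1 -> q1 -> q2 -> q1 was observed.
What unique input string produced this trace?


Trace back each transition to find the symbol:
  q0 --[y]--> q2
  q2 --[x]--> q1
  q1 --[x]--> q1
  q1 --[y]--> q2
  q2 --[x]--> q1

"yxxyx"


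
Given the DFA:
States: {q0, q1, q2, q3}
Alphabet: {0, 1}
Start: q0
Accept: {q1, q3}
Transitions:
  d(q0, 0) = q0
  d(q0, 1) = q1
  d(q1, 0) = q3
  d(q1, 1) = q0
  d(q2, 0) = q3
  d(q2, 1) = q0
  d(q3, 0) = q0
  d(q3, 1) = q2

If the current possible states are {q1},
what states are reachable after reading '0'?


Apply transition on '0' from each current state:
  d(q1, 0) = q3

{q3}


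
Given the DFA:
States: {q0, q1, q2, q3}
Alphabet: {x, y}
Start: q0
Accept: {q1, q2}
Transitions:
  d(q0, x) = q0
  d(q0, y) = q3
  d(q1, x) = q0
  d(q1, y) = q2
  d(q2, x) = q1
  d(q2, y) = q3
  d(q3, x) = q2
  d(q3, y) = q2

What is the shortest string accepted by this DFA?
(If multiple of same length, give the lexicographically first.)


BFS by string length (lex-first path to each state shown):
  len 0: q0<-""
  len 1: q0<-"x", q3<-"y"
  len 2: q0<-"xx", q2<-"yx", q3<-"xy"
Found accept state at length 2.

"yx"


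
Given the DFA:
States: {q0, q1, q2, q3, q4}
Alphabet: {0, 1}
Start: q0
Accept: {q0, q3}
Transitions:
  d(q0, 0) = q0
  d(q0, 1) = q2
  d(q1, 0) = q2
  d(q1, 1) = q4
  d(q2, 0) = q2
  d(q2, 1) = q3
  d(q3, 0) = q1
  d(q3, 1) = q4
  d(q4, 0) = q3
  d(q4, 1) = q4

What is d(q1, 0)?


Looking up transition d(q1, 0)

q2


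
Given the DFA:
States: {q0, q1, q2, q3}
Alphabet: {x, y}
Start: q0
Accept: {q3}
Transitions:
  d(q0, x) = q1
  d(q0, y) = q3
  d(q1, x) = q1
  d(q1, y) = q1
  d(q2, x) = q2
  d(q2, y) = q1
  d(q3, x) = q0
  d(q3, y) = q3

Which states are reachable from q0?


BFS from q0:
  layer 0: {q0}
  layer 1: {q1, q3}

{q0, q1, q3}


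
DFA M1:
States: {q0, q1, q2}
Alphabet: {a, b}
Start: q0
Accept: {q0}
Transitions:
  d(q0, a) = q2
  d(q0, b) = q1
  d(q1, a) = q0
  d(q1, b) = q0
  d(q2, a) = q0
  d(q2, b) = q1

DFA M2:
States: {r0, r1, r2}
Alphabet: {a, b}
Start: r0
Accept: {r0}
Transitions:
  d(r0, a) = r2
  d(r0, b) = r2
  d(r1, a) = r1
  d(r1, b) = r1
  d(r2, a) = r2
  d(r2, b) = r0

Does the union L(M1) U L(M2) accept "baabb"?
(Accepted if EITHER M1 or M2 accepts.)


M1: final=q0 accepted=True
M2: final=r2 accepted=False

Yes, union accepts


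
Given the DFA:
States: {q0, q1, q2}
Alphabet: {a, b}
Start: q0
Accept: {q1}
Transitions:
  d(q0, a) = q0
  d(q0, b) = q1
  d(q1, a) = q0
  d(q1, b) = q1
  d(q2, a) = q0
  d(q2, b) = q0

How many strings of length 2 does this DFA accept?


Enumerating all length-2 strings:
  "aa" -> q0 [reject]
  "ab" -> q1 [accept]
  "ba" -> q0 [reject]
  "bb" -> q1 [accept]

2 out of 4


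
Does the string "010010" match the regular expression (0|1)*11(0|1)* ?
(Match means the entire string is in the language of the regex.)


|string| = 6; first = '0'; last = '0'

No, "010010" does not match (0|1)*11(0|1)*


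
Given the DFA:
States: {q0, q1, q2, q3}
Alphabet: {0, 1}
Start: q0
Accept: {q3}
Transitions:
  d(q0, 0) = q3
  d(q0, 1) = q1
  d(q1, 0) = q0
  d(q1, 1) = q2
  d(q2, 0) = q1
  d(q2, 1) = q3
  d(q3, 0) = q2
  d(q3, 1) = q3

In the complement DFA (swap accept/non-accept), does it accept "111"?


Trace: q0 -> q1 -> q2 -> q3
Final: q3
Original accept: {q3}
Complement: q3 is in original accept

No, complement rejects (original accepts)


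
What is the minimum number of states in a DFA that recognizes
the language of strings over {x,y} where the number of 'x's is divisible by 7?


States track (count of 'x') mod 7.
Need 7 states: one per remainder 0..6; accept = remainder 0.

7


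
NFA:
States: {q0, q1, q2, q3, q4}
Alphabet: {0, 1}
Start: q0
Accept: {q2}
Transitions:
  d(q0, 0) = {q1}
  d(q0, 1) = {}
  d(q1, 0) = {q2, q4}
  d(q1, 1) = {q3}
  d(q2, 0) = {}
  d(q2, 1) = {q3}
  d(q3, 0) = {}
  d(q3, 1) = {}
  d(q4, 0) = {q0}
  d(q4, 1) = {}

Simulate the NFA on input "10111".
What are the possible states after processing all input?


Start: {q0}
  --1--> {}
  --0--> {}
  --1--> {}
  --1--> {}
  --1--> {}

{} (empty set, no valid transitions)


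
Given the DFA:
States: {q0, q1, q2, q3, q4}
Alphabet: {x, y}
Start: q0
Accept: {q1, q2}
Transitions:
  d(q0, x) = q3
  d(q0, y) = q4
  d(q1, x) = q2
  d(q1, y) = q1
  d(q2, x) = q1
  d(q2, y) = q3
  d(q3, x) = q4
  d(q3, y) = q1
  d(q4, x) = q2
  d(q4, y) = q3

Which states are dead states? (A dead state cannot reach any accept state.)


Forward reachability from each state:
  q0 -> reaches accept state q1 (live)
  q1 -> reaches accept state q1 (live)
  q2 -> reaches accept state q1 (live)
  q3 -> reaches accept state q1 (live)
  q4 -> reaches accept state q1 (live)

None (all states can reach an accept state)


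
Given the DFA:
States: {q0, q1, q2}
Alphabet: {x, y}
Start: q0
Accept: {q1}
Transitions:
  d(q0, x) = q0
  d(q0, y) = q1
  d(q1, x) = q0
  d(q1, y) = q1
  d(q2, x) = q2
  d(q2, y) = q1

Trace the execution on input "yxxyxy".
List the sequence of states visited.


Input: yxxyxy
d(q0, y) = q1
d(q1, x) = q0
d(q0, x) = q0
d(q0, y) = q1
d(q1, x) = q0
d(q0, y) = q1


q0 -> q1 -> q0 -> q0 -> q1 -> q0 -> q1
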